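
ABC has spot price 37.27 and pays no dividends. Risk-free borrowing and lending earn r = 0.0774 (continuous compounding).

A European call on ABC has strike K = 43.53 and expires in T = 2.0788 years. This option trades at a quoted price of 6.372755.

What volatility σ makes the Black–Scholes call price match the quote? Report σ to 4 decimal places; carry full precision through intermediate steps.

At σ = 0.2954 the Black–Scholes value reproduces the quote:
σ√T = 0.2954·√2.0788 = 0.425909
d₁ = (ln(S/K) + (r+σ²/2)T) / (σ√T) = (ln(37.27/43.53) + (0.0774+0.2954²/2)·2.0788) / 0.425909 = (-0.155262 + 0.251598) / 0.425909 = 0.226191
d₂ = d₁ − σ√T = 0.226191 − 0.425909 = -0.199718
e^{−rT} = 0.851378
N(d₁) = 0.589474,  N(d₂) = 0.420851
V = S·N(d₁) − K·e^{−rT}·N(d₂) = 21.969678 − 15.596923 = 6.372755 (the observed quote) — the price is monotone increasing in volatility, hence this σ is the only solution

sigma = 0.2954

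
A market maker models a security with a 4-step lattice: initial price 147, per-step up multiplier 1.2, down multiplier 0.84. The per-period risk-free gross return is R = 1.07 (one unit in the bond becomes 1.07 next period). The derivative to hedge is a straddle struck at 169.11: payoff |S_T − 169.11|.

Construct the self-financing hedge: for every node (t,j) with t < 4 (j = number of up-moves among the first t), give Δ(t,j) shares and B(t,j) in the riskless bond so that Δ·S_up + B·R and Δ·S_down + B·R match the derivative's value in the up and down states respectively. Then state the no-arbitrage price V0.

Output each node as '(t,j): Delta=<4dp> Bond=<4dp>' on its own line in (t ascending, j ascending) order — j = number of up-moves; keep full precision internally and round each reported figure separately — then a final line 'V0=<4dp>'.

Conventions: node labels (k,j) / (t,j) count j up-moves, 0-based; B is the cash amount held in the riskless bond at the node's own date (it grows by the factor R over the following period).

The replicating-portfolio and risk-neutral prices coincide; use p* = (1.07−0.84)/(1.2−0.84) = 0.6389 for the latter.
At maturity the claim pays: V(4,0)=95.9229, V(4,1)=64.5570, V(4,2)=19.7486, V(4,3)=44.2634, V(4,4)=135.7092
  t=3,j=0: stock 87.1275 → up 104.5530 (V=64.5570), down 73.1871 (V=95.9229). Price 70.9192; hedge Δ=-1.0000, bond B=158.0467.
  t=3,j=1: stock 124.4678 → up 149.3614 (V=19.7486), down 104.5530 (V=64.5570). Price 33.5789; hedge Δ=-1.0000, bond B=158.0467.
  t=3,j=2: stock 177.8112 → up 213.3734 (V=44.2634), down 149.3614 (V=19.7486). Price 33.0943; hedge Δ=0.3830, bond B=-35.0025.
  t=3,j=3: stock 254.0160 → up 304.8192 (V=135.7092), down 213.3734 (V=44.2634). Price 95.9693; hedge Δ=1.0000, bond B=-158.0467.
  t=2,j=0: stock 103.7232 → up 124.4678 (V=33.5789), down 87.1275 (V=70.9192). Price 43.9840; hedge Δ=-1.0000, bond B=147.7072.
  t=2,j=1: stock 148.1760 → up 177.8112 (V=33.0943), down 124.4678 (V=33.5789). Price 31.0928; hedge Δ=-0.0091, bond B=32.4390.
  t=2,j=2: stock 211.6800 → up 254.0160 (V=95.9693), down 177.8112 (V=33.0943). Price 68.4714; hedge Δ=0.8251, bond B=-106.1814.
  t=1,j=0: stock 123.4800 → up 148.1760 (V=31.0928), down 103.7232 (V=43.9840). Price 33.4093; hedge Δ=-0.2900, bond B=69.2183.
  t=1,j=1: stock 176.4000 → up 211.6800 (V=68.4714), down 148.1760 (V=31.0928). Price 51.3772; hedge Δ=0.5886, bond B=-52.4524.
  t=0,j=0: stock 147.0000 → up 176.4000 (V=51.3772), down 123.4800 (V=33.4093). Price 41.9521; hedge Δ=0.3395, bond B=-7.9586.
Check: Δ(0,0)·S0 + B(0,0) = 41.9521 = V0.

(0,0): Delta=0.3395 Bond=-7.9586
(1,0): Delta=-0.2900 Bond=69.2183
(1,1): Delta=0.5886 Bond=-52.4524
(2,0): Delta=-1.0000 Bond=147.7072
(2,1): Delta=-0.0091 Bond=32.4390
(2,2): Delta=0.8251 Bond=-106.1814
(3,0): Delta=-1.0000 Bond=158.0467
(3,1): Delta=-1.0000 Bond=158.0467
(3,2): Delta=0.3830 Bond=-35.0025
(3,3): Delta=1.0000 Bond=-158.0467
V0=41.9521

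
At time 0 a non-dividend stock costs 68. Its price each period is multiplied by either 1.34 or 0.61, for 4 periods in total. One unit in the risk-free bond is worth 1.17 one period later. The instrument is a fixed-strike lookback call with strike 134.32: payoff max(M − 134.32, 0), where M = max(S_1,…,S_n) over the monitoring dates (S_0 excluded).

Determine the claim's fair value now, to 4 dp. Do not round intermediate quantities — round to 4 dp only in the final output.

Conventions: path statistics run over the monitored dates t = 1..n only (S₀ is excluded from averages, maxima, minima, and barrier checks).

price = 17.3381

Set p* = 0.7671 (from d < R < u); the path-dependent value is the discounted p*-expectation over all price paths.
Enumerate all 2^4 = 16 price paths (U = up ×1.34, D = down ×0.61); each path with k up-moves has probability p*^k·(1−p*)^(4−k).
DDDD: M=41.4800, payoff=0.0000, prob=0.002941
UDDD: M=91.1200, payoff=0.0000, prob=0.009688
DUDD: M=55.5832, payoff=0.0000, prob=0.009688
UUDD: M=122.1008, payoff=0.0000, prob=0.031914
DDUD: M=41.4800, payoff=0.0000, prob=0.009688
UDUD: M=91.1200, payoff=0.0000, prob=0.031914
DUUD: M=74.4815, payoff=0.0000, prob=0.031914
UUUD: M=163.6151, payoff=29.2951, prob=0.105129
DDDU: M=41.4800, payoff=0.0000, prob=0.009688
UDDU: M=91.1200, payoff=0.0000, prob=0.031914
DUDU: M=55.5832, payoff=0.0000, prob=0.031914
UUDU: M=122.1008, payoff=0.0000, prob=0.105129
DDUU: M=45.4337, payoff=0.0000, prob=0.031914
UDUU: M=99.8052, payoff=0.0000, prob=0.105129
DUUU: M=99.8052, payoff=0.0000, prob=0.105129
UUUU: M=219.2442, payoff=84.9242, prob=0.346307
Price = Σ prob·payoff / R^4 = 32.489558 / 1.873887 = 17.3381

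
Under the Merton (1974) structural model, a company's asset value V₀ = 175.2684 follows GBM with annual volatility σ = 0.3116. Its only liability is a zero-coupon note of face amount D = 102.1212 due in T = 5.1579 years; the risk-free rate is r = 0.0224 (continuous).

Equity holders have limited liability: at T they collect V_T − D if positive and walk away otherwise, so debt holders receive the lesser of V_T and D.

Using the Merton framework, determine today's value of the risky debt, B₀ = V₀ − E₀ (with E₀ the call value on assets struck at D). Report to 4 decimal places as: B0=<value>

B0=82.7561

Apply the equity-as-call identities (strike 102.1212, horizon 5.1579 years):
d₁ = [ln(V₀/D) + (r + σ²/2)T] / (σ√T)
   = [ln(175.2684/102.1212) + (0.0224 + 0.5·0.3116²)·5.1579] / (0.3116·√5.1579)
   = [0.540158 + 0.365939] / 0.707675 = 1.280386
d₂ = d₁ − σ√T = 1.280386 − 0.707675 = 0.572711
N(d₁) = 0.899795,  N(d₂) = 0.716580,  e^(−rT) = 0.890888
E₀ = V₀·N(d₁) − D·e^(−rT)·N(d₂)
   = 175.2684·0.899795 − 102.1212·0.890888·0.716580 = 92.512317
B₀ = V₀ − E₀ = 175.2684 − 92.512317 = 82.756083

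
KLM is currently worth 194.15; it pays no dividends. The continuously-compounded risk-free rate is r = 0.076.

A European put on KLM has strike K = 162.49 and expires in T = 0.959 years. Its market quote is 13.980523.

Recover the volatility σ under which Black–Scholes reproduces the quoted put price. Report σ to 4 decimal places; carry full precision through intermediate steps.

sigma = 0.4639

At σ = 0.4639 the Black–Scholes value reproduces the quote:
σ√T = 0.4639·√0.959 = 0.454291
d₁ = (ln(S/K) + (r+σ²/2)T) / (σ√T) = (ln(194.15/162.49) + (0.076+0.4639²/2)·0.959) / 0.454291 = (0.178015 + 0.176074) / 0.454291 = 0.779432
d₂ = d₁ − σ√T = 0.779432 − 0.454291 = 0.325141
e^{−rT} = 0.929709
N(−d₁) = 0.217863,  N(−d₂) = 0.372537
V = K·e^{−rT}·N(−d₂) − S·N(−d₁) = 56.278559 − 42.298036 = 13.980523 (the observed quote) — the price is monotone increasing in volatility, hence this σ is the only solution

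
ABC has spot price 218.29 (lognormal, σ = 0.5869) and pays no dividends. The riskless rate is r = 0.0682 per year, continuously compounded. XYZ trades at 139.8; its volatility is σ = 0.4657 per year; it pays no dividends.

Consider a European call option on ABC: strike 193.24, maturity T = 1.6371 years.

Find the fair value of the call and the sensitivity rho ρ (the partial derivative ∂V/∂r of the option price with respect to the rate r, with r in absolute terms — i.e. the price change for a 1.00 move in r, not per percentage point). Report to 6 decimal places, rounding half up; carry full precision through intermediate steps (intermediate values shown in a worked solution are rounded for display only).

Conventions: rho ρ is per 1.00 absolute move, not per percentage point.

price = 82.573938
ρ = 134.194955

σ√T = 0.5869·√1.6371 = 0.750934
d₁ = (ln(S/K) + (r+σ²/2)T) / (σ√T) = (ln(218.29/193.24) + (0.0682+0.5869²/2)·1.6371) / 0.750934 = (0.121892 + 0.393601) / 0.750934 = 0.686469
d₂ = d₁ − σ√T = 0.686469 − 0.750934 = -0.064465
e^{−rT} = 0.894357
N(d₁) = 0.753791,  N(d₂) = 0.474300
Call price V = S·N(d₁) − K·e^{−rT}·N(d₂) = 164.545079 − 81.971141 = 82.573938
ρ = K·T·e^{−rT}·N(d₂) = 134.194955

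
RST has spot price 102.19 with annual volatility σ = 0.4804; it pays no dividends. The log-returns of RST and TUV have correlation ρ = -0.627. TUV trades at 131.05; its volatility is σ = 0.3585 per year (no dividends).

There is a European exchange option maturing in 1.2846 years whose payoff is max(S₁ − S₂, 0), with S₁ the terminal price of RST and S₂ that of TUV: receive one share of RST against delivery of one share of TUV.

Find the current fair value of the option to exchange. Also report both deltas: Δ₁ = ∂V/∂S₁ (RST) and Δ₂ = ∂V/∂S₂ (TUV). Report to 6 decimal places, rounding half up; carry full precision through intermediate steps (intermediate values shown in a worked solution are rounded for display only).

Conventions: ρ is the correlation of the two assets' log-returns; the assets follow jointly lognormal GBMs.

exchange price = 25.873114
Δ1 = 0.555855
Δ2 = -0.236015

σ_eff = √(σ₁² + σ₂² − 2ρσ₁σ₂) = √(0.4804² + 0.3585² − 2·-0.627·0.4804·0.3585) = 0.758469
d₁ = (ln(S₁/S₂) + (q₂ − q₁ + σ_eff²/2)T) / (σ_eff√T) = (ln(102.19/131.05) + (0.0 − 0.0 + 0.287637)·1.2846) / 0.859650 = 0.140469
d₂ = d₁ − σ_eff√T = 0.140469 − 0.859650 = -0.719181
N(d₁) = 0.555855,  N(d₂) = 0.236015
V = S₁·e^{−q₁T}·N(d₁) − S₂·e^{−q₂T}·N(d₂) = 56.802832 − 30.929718 = 25.873114
Key observation: r never enters — measured in units of TUV, the claim is a call on S₁/S₂ struck at 1, so only the dividend yields and σ_eff matter.
Δ₁ = e^{−q₁T}·N(d₁) = 0.555855;  Δ₂ = −e^{−q₂T}·N(d₂) = -0.236015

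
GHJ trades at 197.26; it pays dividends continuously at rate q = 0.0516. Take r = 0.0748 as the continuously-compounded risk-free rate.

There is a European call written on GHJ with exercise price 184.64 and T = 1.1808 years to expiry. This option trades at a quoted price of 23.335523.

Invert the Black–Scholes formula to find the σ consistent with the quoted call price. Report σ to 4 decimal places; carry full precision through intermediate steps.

At σ = 0.1755 the Black–Scholes value reproduces the quote:
σ√T = 0.1755·√1.1808 = 0.190706
d₁ = (ln(S/K) + (r−q+σ²/2)T) / (σ√T) = (ln(197.26/184.64) + (0.0748−0.0516+0.1755²/2)·1.1808) / 0.190706 = (0.066115 + 0.045579) / 0.190706 = 0.585684
d₂ = d₁ − σ√T = 0.585684 − 0.190706 = 0.394978
e^{−rT} = 0.915464
e^{−qT} = 0.940890
N(d₁) = 0.720956,  N(d₂) = 0.653570
V = S·e^{−qT}·N(d₁) − K·e^{−rT}·N(d₂) = 133.809386 − 110.473863 = 23.335523 (the observed quote) — the price is monotone increasing in volatility, hence this σ is the only solution

sigma = 0.1755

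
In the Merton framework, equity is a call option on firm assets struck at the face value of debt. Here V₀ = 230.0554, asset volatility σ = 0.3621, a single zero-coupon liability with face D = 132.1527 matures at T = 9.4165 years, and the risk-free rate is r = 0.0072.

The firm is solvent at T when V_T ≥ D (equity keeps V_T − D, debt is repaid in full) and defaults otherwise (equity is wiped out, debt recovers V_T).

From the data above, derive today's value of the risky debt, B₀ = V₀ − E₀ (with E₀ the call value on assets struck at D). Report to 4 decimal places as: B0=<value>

B0=92.3997

With assets at 230.0554 and a single debt payment of 132.1527 at 9.4165 years:
d₁ = [ln(V₀/D) + (r + σ²/2)T] / (σ√T)
   = [ln(230.0554/132.1527) + (0.0072 + 0.5·0.3621²)·9.4165] / (0.3621·√9.4165)
   = [0.554362 + 0.685128] / 1.111152 = 1.115500
d₂ = d₁ − σ√T = 1.115500 − 1.111152 = 0.004349
N(d₁) = 0.867682,  N(d₂) = 0.501735,  e^(−rT) = 0.934448
E₀ = V₀·N(d₁) − D·e^(−rT)·N(d₂)
   = 230.0554·0.867682 − 132.1527·0.934448·0.501735 = 137.655731
B₀ = V₀ − E₀ = 230.0554 − 137.655731 = 92.399669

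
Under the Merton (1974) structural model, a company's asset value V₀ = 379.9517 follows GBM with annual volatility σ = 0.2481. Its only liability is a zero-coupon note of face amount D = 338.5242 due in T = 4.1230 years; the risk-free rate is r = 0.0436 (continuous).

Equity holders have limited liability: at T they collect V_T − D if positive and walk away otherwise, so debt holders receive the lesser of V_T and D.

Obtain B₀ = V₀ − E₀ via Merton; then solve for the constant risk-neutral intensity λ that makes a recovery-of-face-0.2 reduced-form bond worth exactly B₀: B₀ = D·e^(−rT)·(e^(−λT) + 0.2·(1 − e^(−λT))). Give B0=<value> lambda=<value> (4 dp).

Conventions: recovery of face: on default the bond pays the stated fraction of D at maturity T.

Apply the equity-as-call identities (strike 338.5242, horizon 4.1230 years):
d₁ = [ln(V₀/D) + (r + σ²/2)T] / (σ√T)
   = [ln(379.9517/338.5242) + (0.0436 + 0.5·0.2481²)·4.1230] / (0.2481·√4.1230)
   = [0.115449 + 0.306656] / 0.503771 = 0.837888
d₂ = d₁ − σ√T = 0.837888 − 0.503771 = 0.334117
N(d₁) = 0.798953,  N(d₂) = 0.630854,  e^(−rT) = 0.835468
E₀ = V₀·N(d₁) − D·e^(−rT)·N(d₂)
   = 379.9517·0.798953 − 338.5242·0.835468·0.630854 = 125.141479
B₀ = V₀ − E₀ = 379.9517 − 125.141479 = 254.810221
e^(−λT) = (B₀·e^(rT)/D − 0.2)/(1 − 0.2) = (254.8102·1.196933/338.5242 − 0.2)/0.8 = 0.87617814
λ = −ln(0.87617814)/4.1230 = 0.032061

B0=254.8102 lambda=0.0321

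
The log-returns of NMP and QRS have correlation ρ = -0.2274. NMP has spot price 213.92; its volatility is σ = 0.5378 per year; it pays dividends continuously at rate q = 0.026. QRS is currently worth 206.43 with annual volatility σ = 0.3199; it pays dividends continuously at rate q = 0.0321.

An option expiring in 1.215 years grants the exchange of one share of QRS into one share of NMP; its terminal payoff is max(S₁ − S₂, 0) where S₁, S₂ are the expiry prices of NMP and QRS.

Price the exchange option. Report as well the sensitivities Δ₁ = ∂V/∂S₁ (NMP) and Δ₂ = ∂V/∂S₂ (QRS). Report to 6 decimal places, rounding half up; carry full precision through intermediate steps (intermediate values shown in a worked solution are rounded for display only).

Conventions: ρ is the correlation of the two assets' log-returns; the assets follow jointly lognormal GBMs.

σ_eff = √(σ₁² + σ₂² − 2ρσ₁σ₂) = √(0.5378² + 0.3199² − 2·-0.2274·0.5378·0.3199) = 0.685427
d₁ = (ln(S₁/S₂) + (q₂ − q₁ + σ_eff²/2)T) / (σ_eff√T) = (ln(213.92/206.43) + (0.0321 − 0.026 + 0.234905)·1.215) / 0.755525 = 0.434746
d₂ = d₁ − σ_eff√T = 0.434746 − 0.755525 = -0.320780
N(d₁) = 0.668127,  N(d₂) = 0.374189
V = S₁·e^{−q₁T}·N(d₁) − S₂·e^{−q₂T}·N(d₂) = 138.481184 − 74.289148 = 64.192036
Key observation: no risk-free rate is needed — with the second asset as numeraire the exchange option is a call on the ratio S₁/S₂, and r cancels out of the value.
Δ₁ = e^{−q₁T}·N(d₁) = 0.647350;  Δ₂ = −e^{−q₂T}·N(d₂) = -0.359876

exchange price = 64.192036
Δ1 = 0.647350
Δ2 = -0.359876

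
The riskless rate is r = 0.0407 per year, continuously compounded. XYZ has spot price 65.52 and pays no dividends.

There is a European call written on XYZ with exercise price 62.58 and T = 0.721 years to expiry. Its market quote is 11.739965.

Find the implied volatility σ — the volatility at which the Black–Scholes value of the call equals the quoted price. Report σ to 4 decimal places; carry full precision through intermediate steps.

sigma = 0.4313

At σ = 0.4313 the Black–Scholes value reproduces the quote:
σ√T = 0.4313·√0.721 = 0.366224
d₁ = (ln(S/K) + (r+σ²/2)T) / (σ√T) = (ln(65.52/62.58) + (0.0407+0.4313²/2)·0.721) / 0.366224 = (0.045910 + 0.096405) / 0.366224 = 0.388599
d₂ = d₁ − σ√T = 0.388599 − 0.366224 = 0.022375
e^{−rT} = 0.971082
N(d₁) = 0.651214,  N(d₂) = 0.508926
V = S·N(d₁) − K·e^{−rT}·N(d₂) = 42.667523 − 30.927559 = 11.739965 (the quoted price), and the Black–Scholes price is strictly increasing in σ, so σ is unique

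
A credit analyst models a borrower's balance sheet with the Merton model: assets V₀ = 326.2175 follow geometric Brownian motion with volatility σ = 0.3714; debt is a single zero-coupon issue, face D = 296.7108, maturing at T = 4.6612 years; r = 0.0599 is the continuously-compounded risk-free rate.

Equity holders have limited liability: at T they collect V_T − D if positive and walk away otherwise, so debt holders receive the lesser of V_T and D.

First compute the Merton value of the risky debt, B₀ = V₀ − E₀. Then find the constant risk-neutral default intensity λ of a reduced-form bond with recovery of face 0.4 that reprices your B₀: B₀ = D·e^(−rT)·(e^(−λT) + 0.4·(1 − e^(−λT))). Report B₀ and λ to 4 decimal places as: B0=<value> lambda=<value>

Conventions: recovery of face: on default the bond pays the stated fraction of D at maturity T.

With assets at 326.2175 and a single debt payment of 296.7108 at 4.6612 years:
d₁ = [ln(V₀/D) + (r + σ²/2)T] / (σ√T)
   = [ln(326.2175/296.7108) + (0.0599 + 0.5·0.3714²)·4.6612] / (0.3714·√4.6612)
   = [0.094806 + 0.600684] / 0.801846 = 0.867362
d₂ = d₁ − σ√T = 0.867362 − 0.801846 = 0.065516
N(d₁) = 0.807128,  N(d₂) = 0.526119,  e^(−rT) = 0.756384
E₀ = V₀·N(d₁) − D·e^(−rT)·N(d₂)
   = 326.2175·0.807128 − 296.7108·0.756384·0.526119 = 145.223933
B₀ = V₀ − E₀ = 326.2175 − 145.223933 = 180.993567
e^(−λT) = (B₀·e^(rT)/D − 0.4)/(1 − 0.4) = (180.9936·1.322080/296.7108 − 0.4)/0.6 = 0.67744759
λ = −ln(0.67744759)/4.6612 = 0.083546

B0=180.9936 lambda=0.0835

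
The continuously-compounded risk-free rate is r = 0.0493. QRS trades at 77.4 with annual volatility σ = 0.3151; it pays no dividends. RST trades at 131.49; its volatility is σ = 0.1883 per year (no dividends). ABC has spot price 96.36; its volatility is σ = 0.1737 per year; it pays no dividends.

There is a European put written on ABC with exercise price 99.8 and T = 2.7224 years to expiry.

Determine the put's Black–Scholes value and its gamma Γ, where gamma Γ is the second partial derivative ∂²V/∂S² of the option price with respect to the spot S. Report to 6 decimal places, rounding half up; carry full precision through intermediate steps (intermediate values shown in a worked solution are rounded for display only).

price = 6.529302
Γ = 0.012816

σ√T = 0.1737·√2.7224 = 0.286600
d₁ = (ln(S/K) + (r+σ²/2)T) / (σ√T) = (ln(96.36/99.8) + (0.0493+0.1737²/2)·2.7224) / 0.286600 = (-0.035077 + 0.175284) / 0.286600 = 0.489208
d₂ = d₁ − σ√T = 0.489208 − 0.286600 = 0.202609
e^{−rT} = 0.874403
N(−d₁) = 0.312347,  N(−d₂) = 0.419720
Put price V = K·e^{−rT}·N(−d₂) − S·N(−d₁) = 36.627064 − 30.097762 = 6.529302
φ(d₁) = (1/√(2π))·e^{−d₁²/2} = 0.353950
Γ = φ(d₁) / (S·σ·√T) = 0.012816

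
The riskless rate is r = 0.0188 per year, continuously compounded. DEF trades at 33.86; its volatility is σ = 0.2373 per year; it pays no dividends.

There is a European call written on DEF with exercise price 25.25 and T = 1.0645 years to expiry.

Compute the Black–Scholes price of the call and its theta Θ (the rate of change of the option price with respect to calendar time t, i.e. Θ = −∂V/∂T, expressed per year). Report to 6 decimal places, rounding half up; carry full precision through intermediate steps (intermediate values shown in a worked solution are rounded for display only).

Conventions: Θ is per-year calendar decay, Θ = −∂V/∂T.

σ√T = 0.2373·√1.0645 = 0.244833
d₁ = (ln(S/K) + (r+σ²/2)T) / (σ√T) = (ln(33.86/25.25) + (0.0188+0.2373²/2)·1.0645) / 0.244833 = (0.293408 + 0.049984) / 0.244833 = 1.402556
d₂ = d₁ − σ√T = 1.402556 − 0.244833 = 1.157723
e^{−rT} = 0.980186
N(d₁) = 0.919625,  N(d₂) = 0.876511
Call price V = S·N(d₁) − K·e^{−rT}·N(d₂) = 31.138515 − 21.693398 = 9.445117
φ(d₁) = (1/√(2π))·e^{−d₁²/2} = 0.149192
Θ = −S·φ(d₁)·σ/(2√T) − r·K·e^{−rT}·N(d₂) = −0.580935 − 0.407836 = -0.988771

price = 9.445117
Θ = -0.988771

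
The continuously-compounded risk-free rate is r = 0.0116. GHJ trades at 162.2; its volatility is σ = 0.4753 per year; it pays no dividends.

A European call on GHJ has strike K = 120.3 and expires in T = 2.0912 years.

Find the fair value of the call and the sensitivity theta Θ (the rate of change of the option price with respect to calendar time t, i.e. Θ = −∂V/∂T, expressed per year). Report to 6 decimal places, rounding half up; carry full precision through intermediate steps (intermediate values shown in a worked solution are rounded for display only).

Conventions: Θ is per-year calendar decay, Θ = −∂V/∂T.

price = 63.865059
Θ = -8.386310

σ√T = 0.4753·√2.0912 = 0.687330
d₁ = (ln(S/K) + (r+σ²/2)T) / (σ√T) = (ln(162.2/120.3) + (0.0116+0.4753²/2)·2.0912) / 0.687330 = (0.298842 + 0.260470) / 0.687330 = 0.813744
d₂ = d₁ − σ√T = 0.813744 − 0.687330 = 0.126413
e^{−rT} = 0.976034
N(d₁) = 0.792104,  N(d₂) = 0.550298
Call price V = S·N(d₁) − K·e^{−rT}·N(d₂) = 128.479298 − 64.614239 = 63.865059
φ(d₁) = (1/√(2π))·e^{−d₁²/2} = 0.286497
Θ = −S·φ(d₁)·σ/(2√T) − r·K·e^{−rT}·N(d₂) = −7.636785 − 0.749525 = -8.386310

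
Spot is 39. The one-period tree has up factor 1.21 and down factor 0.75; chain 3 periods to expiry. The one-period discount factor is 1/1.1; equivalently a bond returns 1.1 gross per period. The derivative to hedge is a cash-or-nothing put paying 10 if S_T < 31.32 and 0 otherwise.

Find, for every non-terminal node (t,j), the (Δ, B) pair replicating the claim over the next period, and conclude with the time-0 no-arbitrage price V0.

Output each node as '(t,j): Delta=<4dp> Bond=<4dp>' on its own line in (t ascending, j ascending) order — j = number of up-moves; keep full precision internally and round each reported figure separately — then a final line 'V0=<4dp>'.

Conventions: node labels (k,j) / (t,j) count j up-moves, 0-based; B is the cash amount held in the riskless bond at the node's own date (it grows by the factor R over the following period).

(0,0): Delta=-0.1676 Bond=7.6212
(1,0): Delta=-0.5141 Bond=18.5169
(1,1): Delta=-0.1001 Bond=5.1985
(2,0): Delta=0.0000 Bond=9.0909
(2,1): Delta=-0.6142 Bond=23.9130
(2,2): Delta=0.0000 Bond=0.0000
V0=1.0834

Since d<R<u, set p* = (R−d)/(u−d) = 0.7609; price each node as the discounted p*-expectation of its children.
At maturity the claim pays: V(3,0)=10.0000, V(3,1)=10.0000, V(3,2)=0.0000, V(3,3)=0.0000
(2,0): S=21.9375. Δ = (V_up−V_dn)/(S_up−S_dn) = (10.0000−10.0000)/(26.5444−16.4531) = 0.0000. V = [p*·10.0000 + (1−p*)·10.0000]/1.1 = 9.0909. B = V − Δ·S = 9.0909.
(2,1): S=35.3925. Δ = (V_up−V_dn)/(S_up−S_dn) = (0.0000−10.0000)/(42.8249−26.5444) = -0.6142. V = [p*·0.0000 + (1−p*)·10.0000]/1.1 = 2.1739. B = V − Δ·S = 23.9130.
(2,2): S=57.0999. Δ = (V_up−V_dn)/(S_up−S_dn) = (0.0000−0.0000)/(69.0909−42.8249) = 0.0000. V = [p*·0.0000 + (1−p*)·0.0000]/1.1 = 0.0000. B = V − Δ·S = 0.0000.
(1,0): S=29.2500. Δ = (V_up−V_dn)/(S_up−S_dn) = (2.1739−9.0909)/(35.3925−21.9375) = -0.5141. V = [p*·2.1739 + (1−p*)·9.0909]/1.1 = 3.4800. B = V − Δ·S = 18.5169.
(1,1): S=47.1900. Δ = (V_up−V_dn)/(S_up−S_dn) = (0.0000−2.1739)/(57.0999−35.3925) = -0.1001. V = [p*·0.0000 + (1−p*)·2.1739]/1.1 = 0.4726. B = V − Δ·S = 5.1985.
(0,0): S=39.0000. Δ = (V_up−V_dn)/(S_up−S_dn) = (0.4726−3.4800)/(47.1900−29.2500) = -0.1676. V = [p*·0.4726 + (1−p*)·3.4800]/1.1 = 1.0834. B = V − Δ·S = 7.6212.
Verification: the root portfolio costs Δ(0,0)·S0 + B(0,0) = 1.0834, matching V0.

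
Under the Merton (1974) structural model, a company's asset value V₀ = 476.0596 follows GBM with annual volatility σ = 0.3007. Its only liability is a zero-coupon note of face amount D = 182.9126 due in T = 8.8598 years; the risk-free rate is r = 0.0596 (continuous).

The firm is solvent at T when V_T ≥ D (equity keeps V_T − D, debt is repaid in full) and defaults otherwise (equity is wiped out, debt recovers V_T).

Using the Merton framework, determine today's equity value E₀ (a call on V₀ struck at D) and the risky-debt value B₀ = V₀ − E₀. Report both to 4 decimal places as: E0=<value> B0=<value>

Apply the equity-as-call identities (strike 182.9126, horizon 8.8598 years):
d₁ = [ln(V₀/D) + (r + σ²/2)T] / (σ√T)
   = [ln(476.0596/182.9126) + (0.0596 + 0.5·0.3007²)·8.8598] / (0.3007·√8.8598)
   = [0.956535 + 0.928598] / 0.895046 = 2.106185
d₂ = d₁ − σ√T = 2.106185 − 0.895046 = 1.211139
N(d₁) = 0.982406,  N(d₂) = 0.887079,  e^(−rT) = 0.589757
E₀ = V₀·N(d₁) − D·e^(−rT)·N(d₂)
   = 476.0596·0.982406 − 182.9126·0.589757·0.887079 = 371.990942
B₀ = V₀ − E₀ = 476.0596 − 371.990942 = 104.068658

E0=371.9909 B0=104.0687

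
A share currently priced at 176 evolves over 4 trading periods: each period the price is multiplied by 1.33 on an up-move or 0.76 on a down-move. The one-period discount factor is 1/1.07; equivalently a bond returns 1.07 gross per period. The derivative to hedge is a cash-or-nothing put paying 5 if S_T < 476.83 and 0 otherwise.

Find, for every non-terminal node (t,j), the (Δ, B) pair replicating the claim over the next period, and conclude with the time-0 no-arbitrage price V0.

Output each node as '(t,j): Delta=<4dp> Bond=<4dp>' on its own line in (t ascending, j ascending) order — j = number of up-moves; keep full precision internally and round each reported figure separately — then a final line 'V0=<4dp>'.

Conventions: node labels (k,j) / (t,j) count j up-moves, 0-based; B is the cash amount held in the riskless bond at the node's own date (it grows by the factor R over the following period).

No-arbitrage ⇒ martingale measure with p* = (R−d)/(u−d) = 0.5439.
Terminal payoffs: V(4,0)=5.0000, V(4,1)=5.0000, V(4,2)=5.0000, V(4,3)=5.0000, V(4,4)=0.0000
  t=3,j=0: stock 77.2598 → up 102.7555 (V=5.0000), down 58.7174 (V=5.0000). Price 4.6729; hedge Δ=0.0000, bond B=4.6729.
  t=3,j=1: stock 135.2046 → up 179.8221 (V=5.0000), down 102.7555 (V=5.0000). Price 4.6729; hedge Δ=0.0000, bond B=4.6729.
  t=3,j=2: stock 236.6081 → up 314.6887 (V=5.0000), down 179.8221 (V=5.0000). Price 4.6729; hedge Δ=0.0000, bond B=4.6729.
  t=3,j=3: stock 414.0641 → up 550.7053 (V=0.0000), down 314.6887 (V=5.0000). Price 2.1315; hedge Δ=-0.0212, bond B=10.9034.
  t=2,j=0: stock 101.6576 → up 135.2046 (V=4.6729), down 77.2598 (V=4.6729). Price 4.3672; hedge Δ=0.0000, bond B=4.3672.
  t=2,j=1: stock 177.9008 → up 236.6081 (V=4.6729), down 135.2046 (V=4.6729). Price 4.3672; hedge Δ=0.0000, bond B=4.3672.
  t=2,j=2: stock 311.3264 → up 414.0641 (V=2.1315), down 236.6081 (V=4.6729). Price 3.0755; hedge Δ=-0.0143, bond B=7.5340.
  t=1,j=0: stock 133.7600 → up 177.9008 (V=4.3672), down 101.6576 (V=4.3672). Price 4.0815; hedge Δ=0.0000, bond B=4.0815.
  t=1,j=1: stock 234.0800 → up 311.3264 (V=3.0755), down 177.9008 (V=4.3672). Price 3.4249; hedge Δ=-0.0097, bond B=5.6911.
  t=0,j=0: stock 176.0000 → up 234.0800 (V=3.4249), down 133.7600 (V=4.0815). Price 3.4808; hedge Δ=-0.0065, bond B=4.6326.
Check: Δ(0,0)·S0 + B(0,0) = 3.4808 = V0.

(0,0): Delta=-0.0065 Bond=4.6326
(1,0): Delta=0.0000 Bond=4.0815
(1,1): Delta=-0.0097 Bond=5.6911
(2,0): Delta=0.0000 Bond=4.3672
(2,1): Delta=0.0000 Bond=4.3672
(2,2): Delta=-0.0143 Bond=7.5340
(3,0): Delta=0.0000 Bond=4.6729
(3,1): Delta=0.0000 Bond=4.6729
(3,2): Delta=0.0000 Bond=4.6729
(3,3): Delta=-0.0212 Bond=10.9034
V0=3.4808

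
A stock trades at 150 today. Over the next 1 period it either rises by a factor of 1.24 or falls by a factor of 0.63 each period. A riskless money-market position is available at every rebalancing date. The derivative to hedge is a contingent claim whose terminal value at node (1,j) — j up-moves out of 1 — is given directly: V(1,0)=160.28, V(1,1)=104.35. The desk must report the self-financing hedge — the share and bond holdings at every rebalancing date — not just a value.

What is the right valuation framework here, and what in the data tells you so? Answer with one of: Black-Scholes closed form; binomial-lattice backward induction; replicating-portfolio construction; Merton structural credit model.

Key observation: the mandate to exhibit the hedge at every date and state singles out the replicating-portfolio construction on the 1-period tree with factors 1.24 and 0.63 from 150.

framework: replicating-portfolio construction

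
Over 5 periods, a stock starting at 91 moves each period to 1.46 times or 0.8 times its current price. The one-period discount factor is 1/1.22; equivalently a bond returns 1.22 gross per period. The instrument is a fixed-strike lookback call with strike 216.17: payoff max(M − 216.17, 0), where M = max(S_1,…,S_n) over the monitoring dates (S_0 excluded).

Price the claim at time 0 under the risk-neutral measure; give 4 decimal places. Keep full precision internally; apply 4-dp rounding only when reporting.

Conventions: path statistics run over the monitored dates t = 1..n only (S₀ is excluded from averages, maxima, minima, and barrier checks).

Set p* = 0.6364 (from d < R < u); the path-dependent value is the discounted p*-expectation over all price paths.
Enumerate all 2^5 = 32 price paths (U = up ×1.46, D = down ×0.8); each path with k up-moves has probability p*^k·(1−p*)^(5−k).
DDDDD: M=72.8000, payoff=0.0000, prob=0.006358
UDDDD: M=132.8600, payoff=0.0000, prob=0.011127
DUDDD: M=106.2880, payoff=0.0000, prob=0.011127
UUDDD: M=193.9756, payoff=0.0000, prob=0.019472
DDUDD: M=85.0304, payoff=0.0000, prob=0.011127
UDUDD: M=155.1805, payoff=0.0000, prob=0.019472
DUUDD: M=155.1805, payoff=0.0000, prob=0.019472
UUUDD: M=283.2044, payoff=67.0344, prob=0.034076
DDDUD: M=72.8000, payoff=0.0000, prob=0.011127
UDDUD: M=132.8600, payoff=0.0000, prob=0.019472
DUDUD: M=124.1444, payoff=0.0000, prob=0.019472
UUDUD: M=226.5635, payoff=10.3935, prob=0.034076
DDUUD: M=124.1444, payoff=0.0000, prob=0.019472
UDUUD: M=226.5635, payoff=10.3935, prob=0.034076
DUUUD: M=226.5635, payoff=10.3935, prob=0.034076
UUUUD: M=413.4784, payoff=197.3084, prob=0.059633
DDDDU: M=72.8000, payoff=0.0000, prob=0.011127
UDDDU: M=132.8600, payoff=0.0000, prob=0.019472
DUDDU: M=106.2880, payoff=0.0000, prob=0.019472
UUDDU: M=193.9756, payoff=0.0000, prob=0.034076
DDUDU: M=99.3155, payoff=0.0000, prob=0.019472
UDUDU: M=181.2508, payoff=0.0000, prob=0.034076
DUUDU: M=181.2508, payoff=0.0000, prob=0.034076
UUUDU: M=330.7827, payoff=114.6127, prob=0.059633
DDDUU: M=99.3155, payoff=0.0000, prob=0.019472
UDDUU: M=181.2508, payoff=0.0000, prob=0.034076
DUDUU: M=181.2508, payoff=0.0000, prob=0.034076
UUDUU: M=330.7827, payoff=114.6127, prob=0.059633
DDUUU: M=181.2508, payoff=0.0000, prob=0.034076
UDUUU: M=330.7827, payoff=114.6127, prob=0.059633
DUUUU: M=330.7827, payoff=114.6127, prob=0.059633
UUUUU: M=603.6784, payoff=387.5084, prob=0.104358
Price = Σ prob·payoff / R^5 = 82.891565 / 2.702708 = 30.6698

price = 30.6698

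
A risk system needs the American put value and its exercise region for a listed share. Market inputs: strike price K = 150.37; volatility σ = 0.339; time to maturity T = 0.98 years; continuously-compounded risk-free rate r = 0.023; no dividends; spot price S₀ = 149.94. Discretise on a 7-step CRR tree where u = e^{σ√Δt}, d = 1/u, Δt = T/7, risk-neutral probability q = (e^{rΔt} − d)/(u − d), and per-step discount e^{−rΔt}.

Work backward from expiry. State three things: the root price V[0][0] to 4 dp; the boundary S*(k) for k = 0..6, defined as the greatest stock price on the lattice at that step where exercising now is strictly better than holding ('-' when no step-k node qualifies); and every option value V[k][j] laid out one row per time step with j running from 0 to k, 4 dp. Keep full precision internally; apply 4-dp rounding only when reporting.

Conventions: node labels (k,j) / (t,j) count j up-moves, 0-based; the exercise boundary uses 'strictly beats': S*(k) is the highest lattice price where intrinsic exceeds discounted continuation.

Δt=0.14000  u=1.13524  d=0.88087  q=0.48101  discount=0.99679
step 7 (expiry): payoffs max(K−S,0) = 88.6665 70.8487 47.8858 18.2920 0.0000 0.0000 0.0000 0.0000
step 6: (k=6,j=0): S=70.0481, K−S=80.3219, hold=79.8385 ⇒ V=80.3219 exercise | (k=6,j=1): S=90.2755, K−S=60.0945, hold=59.6111 ⇒ V=60.0945 exercise | (k=6,j=2): S=116.3439, K−S=34.0261, hold=33.5426 ⇒ V=34.0261 exercise | (k=6,j=3): S=149.9400, K−S=0.4300, hold=9.4628 ⇒ V=9.4628 continue | (k=6,j=4): S=193.2374, K−S=0.0000, hold=0.0000 ⇒ V=0.0000 continue | (k=6,j=5): S=249.0376, K−S=0.0000, hold=0.0000 ⇒ V=0.0000 continue | (k=6,j=6): S=320.9510, K−S=0.0000, hold=0.0000 ⇒ V=0.0000 continue  boundary S*=116.3439
step 5: (k=5,j=0): S=79.5213, K−S=70.8487, hold=70.3653 ⇒ V=70.8487 exercise | (k=5,j=1): S=102.4842, K−S=47.8858, hold=47.4024 ⇒ V=47.8858 exercise | (k=5,j=2): S=132.0780, K−S=18.2920, hold=22.1394 ⇒ V=22.1394 continue | (k=5,j=3): S=170.2176, K−S=0.0000, hold=4.8953 ⇒ V=4.8953 continue | (k=5,j=4): S=219.3704, K−S=0.0000, hold=0.0000 ⇒ V=0.0000 continue | (k=5,j=5): S=282.7169, K−S=0.0000, hold=0.0000 ⇒ V=0.0000 continue  boundary S*=102.4842
step 4: (k=4,j=0): S=90.2755, K−S=60.0945, hold=59.6111 ⇒ V=60.0945 exercise | (k=4,j=1): S=116.3439, K−S=34.0261, hold=35.3874 ⇒ V=35.3874 continue | (k=4,j=2): S=149.9400, K−S=0.4300, hold=13.8003 ⇒ V=13.8003 continue | (k=4,j=3): S=193.2374, K−S=0.0000, hold=2.5324 ⇒ V=2.5324 continue | (k=4,j=4): S=249.0376, K−S=0.0000, hold=0.0000 ⇒ V=0.0000 continue  boundary S*=90.2755
step 3: (k=3,j=0): S=102.4842, K−S=47.8858, hold=48.0551 ⇒ V=48.0551 continue | (k=3,j=1): S=132.0780, K−S=18.2920, hold=24.9234 ⇒ V=24.9234 continue | (k=3,j=2): S=170.2176, K−S=0.0000, hold=8.3534 ⇒ V=8.3534 continue | (k=3,j=3): S=219.3704, K−S=0.0000, hold=1.3101 ⇒ V=1.3101 continue  boundary S*=-
step 2: (k=2,j=0): S=116.3439, K−S=34.0261, hold=36.8098 ⇒ V=36.8098 continue | (k=2,j=1): S=149.9400, K−S=0.4300, hold=16.8985 ⇒ V=16.8985 continue | (k=2,j=2): S=193.2374, K−S=0.0000, hold=4.9495 ⇒ V=4.9495 continue  boundary S*=-
step 1: (k=1,j=0): S=132.0780, K−S=18.2920, hold=27.1447 ⇒ V=27.1447 continue | (k=1,j=1): S=170.2176, K−S=0.0000, hold=11.1151 ⇒ V=11.1151 continue  boundary S*=-
step 0: (k=0,j=0): S=149.9400, K−S=0.4300, hold=19.3718 ⇒ V=19.3718 continue  boundary S*=-

price = 19.3718
boundary = - - - - 90.2755 102.4842 116.3439
tree:
19.3718
27.1447 11.1151
36.8098 16.8985 4.9495
48.0551 24.9234 8.3534 1.3101
60.0945 35.3874 13.8003 2.5324 0.0000
70.8487 47.8858 22.1394 4.8953 0.0000 0.0000
80.3219 60.0945 34.0261 9.4628 0.0000 0.0000 0.0000
88.6665 70.8487 47.8858 18.2920 0.0000 0.0000 0.0000 0.0000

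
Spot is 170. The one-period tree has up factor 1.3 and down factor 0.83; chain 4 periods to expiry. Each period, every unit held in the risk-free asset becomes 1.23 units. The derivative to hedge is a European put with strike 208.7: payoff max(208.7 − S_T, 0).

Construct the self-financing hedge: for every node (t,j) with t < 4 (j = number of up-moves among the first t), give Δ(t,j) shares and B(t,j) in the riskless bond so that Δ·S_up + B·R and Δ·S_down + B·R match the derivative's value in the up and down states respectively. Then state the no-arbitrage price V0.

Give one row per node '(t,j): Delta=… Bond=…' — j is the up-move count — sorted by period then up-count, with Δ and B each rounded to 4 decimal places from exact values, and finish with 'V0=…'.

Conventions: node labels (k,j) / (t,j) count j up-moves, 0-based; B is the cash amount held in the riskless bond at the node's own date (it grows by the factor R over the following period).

Arbitrage-free pricing uses the up-move probability p* = (R−d)/(u−d) = 0.8511, discounting each step at R = 1.23.
Expiry values: V(4,0)=128.0209, V(4,1)=82.3351, V(4,2)=10.7790, V(4,3)=0.0000, V(4,4)=0.0000
  t=3,j=0: stock 97.2038 → up 126.3649 (V=82.3351), down 80.6791 (V=128.0209). Price 72.4710; hedge Δ=-1.0000, bond B=169.6748.
  t=3,j=1: stock 152.2469 → up 197.9210 (V=10.7790), down 126.3649 (V=82.3351). Price 17.4279; hedge Δ=-1.0000, bond B=169.6748.
  t=3,j=2: stock 238.4590 → up 309.9967 (V=0.0000), down 197.9210 (V=10.7790). Price 1.3052; hedge Δ=-0.0962, bond B=24.2393.
  t=3,j=3: stock 373.4900 → up 485.5370 (V=0.0000), down 309.9967 (V=0.0000). Price 0.0000; hedge Δ=0.0000, bond B=0.0000.
  t=2,j=0: stock 117.1130 → up 152.2469 (V=17.4279), down 97.2038 (V=72.4710). Price 20.8340; hedge Δ=-1.0000, bond B=137.9470.
  t=2,j=1: stock 183.4300 → up 238.4590 (V=1.3052), down 152.2469 (V=17.4279). Price 3.0134; hedge Δ=-0.1870, bond B=37.3170.
  t=2,j=2: stock 287.3000 → up 373.4900 (V=0.0000), down 238.4590 (V=1.3052). Price 0.1580; hedge Δ=-0.0097, bond B=2.9350.
  t=1,j=0: stock 141.1000 → up 183.4300 (V=3.0134), down 117.1130 (V=20.8340). Price 4.6077; hedge Δ=-0.2687, bond B=42.5239.
  t=1,j=1: stock 221.0000 → up 287.3000 (V=0.1580), down 183.4300 (V=3.0134). Price 0.4742; hedge Δ=-0.0275, bond B=6.5494.
  t=0,j=0: stock 170.0000 → up 221.0000 (V=0.4742), down 141.1000 (V=4.6077). Price 0.8861; hedge Δ=-0.0517, bond B=9.6807.
Verification: the root portfolio costs Δ(0,0)·S0 + B(0,0) = 0.8861, matching V0.

(0,0): Delta=-0.0517 Bond=9.6807
(1,0): Delta=-0.2687 Bond=42.5239
(1,1): Delta=-0.0275 Bond=6.5494
(2,0): Delta=-1.0000 Bond=137.9470
(2,1): Delta=-0.1870 Bond=37.3170
(2,2): Delta=-0.0097 Bond=2.9350
(3,0): Delta=-1.0000 Bond=169.6748
(3,1): Delta=-1.0000 Bond=169.6748
(3,2): Delta=-0.0962 Bond=24.2393
(3,3): Delta=0.0000 Bond=0.0000
V0=0.8861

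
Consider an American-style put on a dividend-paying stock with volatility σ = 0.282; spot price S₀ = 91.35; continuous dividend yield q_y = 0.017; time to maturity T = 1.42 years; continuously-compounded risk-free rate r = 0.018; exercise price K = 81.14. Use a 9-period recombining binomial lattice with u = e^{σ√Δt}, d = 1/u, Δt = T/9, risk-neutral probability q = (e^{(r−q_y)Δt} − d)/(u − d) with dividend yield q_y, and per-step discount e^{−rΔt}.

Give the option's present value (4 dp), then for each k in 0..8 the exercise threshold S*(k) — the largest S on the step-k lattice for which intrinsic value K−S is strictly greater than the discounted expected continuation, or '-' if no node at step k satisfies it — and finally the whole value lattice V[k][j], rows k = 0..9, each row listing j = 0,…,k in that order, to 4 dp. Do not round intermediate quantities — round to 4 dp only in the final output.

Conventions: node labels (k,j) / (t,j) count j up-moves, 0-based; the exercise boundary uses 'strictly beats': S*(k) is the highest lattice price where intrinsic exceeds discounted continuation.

price = 6.6799
boundary = - - - - - 52.1763 58.3607 52.1763 58.3607
tree:
6.6799
9.5322 3.5387
13.2442 5.4492 1.4290
17.8410 8.1968 2.4174 0.3351
23.1920 11.9800 4.0264 0.6373 0.0000
28.9637 16.8939 6.5712 1.2122 0.0000 0.0000
34.4927 22.7793 10.4311 2.3055 0.0000 0.0000 0.0000
39.4358 28.9637 15.9081 4.3849 0.0000 0.0000 0.0000 0.0000
43.8552 34.4927 22.7793 8.3398 0.0000 0.0000 0.0000 0.0000 0.0000
47.8062 39.4358 28.9637 15.8619 0.0000 0.0000 0.0000 0.0000 0.0000 0.0000

Δt=0.15778, u=1.11853, d=0.89403, q=0.47273, disc=e^(-rΔt)=0.99716
k=9 terminal: V=max(K-S,0) → 47.8062 39.4358 28.9637 15.8619 0.0000 0.0000 0.0000 0.0000 0.0000 0.0000
k=8: j=0 S=37.2848 intr=43.8552 cont=43.7249 V=43.8552[EX]; j=1 S=46.6473 intr=34.4927 cont=34.3876 V=34.4927[EX]; j=2 S=58.3607 intr=22.7793 cont=22.7055 V=22.7793[EX]; j=3 S=73.0154 intr=8.1246 cont=8.3398 V=8.3398[hold]; j=4 S=91.3500 intr=0.0000 cont=0.0000 V=0.0000[hold]; j=5 S=114.2885 intr=0.0000 cont=0.0000 V=0.0000[hold]; j=6 S=142.9870 intr=0.0000 cont=0.0000 V=0.0000[hold]; j=7 S=178.8919 intr=0.0000 cont=0.0000 V=0.0000[hold]; j=8 S=223.8127 intr=0.0000 cont=0.0000 V=0.0000[hold]  S*(8)=58.3607
k=7: j=0 S=41.7042 intr=39.4358 cont=39.3174 V=39.4358[EX]; j=1 S=52.1763 intr=28.9637 cont=28.8733 V=28.9637[EX]; j=2 S=65.2781 intr=15.8619 cont=15.9081 V=15.9081[hold]; j=3 S=81.6698 intr=0.0000 cont=4.3849 V=4.3849[hold]; j=4 S=102.1776 intr=0.0000 cont=0.0000 V=0.0000[hold]; j=5 S=127.8350 intr=0.0000 cont=0.0000 V=0.0000[hold]; j=6 S=159.9351 intr=0.0000 cont=0.0000 V=0.0000[hold]; j=7 S=200.0957 intr=0.0000 cont=0.0000 V=0.0000[hold]  S*(7)=52.1763
k=6: j=0 S=46.6473 intr=34.4927 cont=34.3876 V=34.4927[EX]; j=1 S=58.3607 intr=22.7793 cont=22.7273 V=22.7793[EX]; j=2 S=73.0154 intr=8.1246 cont=10.4311 V=10.4311[hold]; j=3 S=91.3500 intr=0.0000 cont=2.3055 V=2.3055[hold]; j=4 S=114.2885 intr=0.0000 cont=0.0000 V=0.0000[hold]; j=5 S=142.9870 intr=0.0000 cont=0.0000 V=0.0000[hold]; j=6 S=178.8919 intr=0.0000 cont=0.0000 V=0.0000[hold]  S*(6)=58.3607
k=5: j=0 S=52.1763 intr=28.9637 cont=28.8733 V=28.9637[EX]; j=1 S=65.2781 intr=15.8619 cont=16.8939 V=16.8939[hold]; j=2 S=81.6698 intr=0.0000 cont=6.5712 V=6.5712[hold]; j=3 S=102.1776 intr=0.0000 cont=1.2122 V=1.2122[hold]; j=4 S=127.8350 intr=0.0000 cont=0.0000 V=0.0000[hold]; j=5 S=159.9351 intr=0.0000 cont=0.0000 V=0.0000[hold]  S*(5)=52.1763
k=4: j=0 S=58.3607 intr=22.7793 cont=23.1920 V=23.1920[hold]; j=1 S=73.0154 intr=8.1246 cont=11.9800 V=11.9800[hold]; j=2 S=91.3500 intr=0.0000 cont=4.0264 V=4.0264[hold]; j=3 S=114.2885 intr=0.0000 cont=0.6373 V=0.6373[hold]; j=4 S=142.9870 intr=0.0000 cont=0.0000 V=0.0000[hold]  S*(4)=-
k=3: j=0 S=65.2781 intr=15.8619 cont=17.8410 V=17.8410[hold]; j=1 S=81.6698 intr=0.0000 cont=8.1968 V=8.1968[hold]; j=2 S=102.1776 intr=0.0000 cont=2.4174 V=2.4174[hold]; j=3 S=127.8350 intr=0.0000 cont=0.3351 V=0.3351[hold]  S*(3)=-
k=2: j=0 S=73.0154 intr=8.1246 cont=13.2442 V=13.2442[hold]; j=1 S=91.3500 intr=0.0000 cont=5.4492 V=5.4492[hold]; j=2 S=114.2885 intr=0.0000 cont=1.4290 V=1.4290[hold]  S*(2)=-
k=1: j=0 S=81.6698 intr=0.0000 cont=9.5322 V=9.5322[hold]; j=1 S=102.1776 intr=0.0000 cont=3.5387 V=3.5387[hold]  S*(1)=-
k=0: j=0 S=91.3500 intr=0.0000 cont=6.6799 V=6.6799[hold]  S*(0)=-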